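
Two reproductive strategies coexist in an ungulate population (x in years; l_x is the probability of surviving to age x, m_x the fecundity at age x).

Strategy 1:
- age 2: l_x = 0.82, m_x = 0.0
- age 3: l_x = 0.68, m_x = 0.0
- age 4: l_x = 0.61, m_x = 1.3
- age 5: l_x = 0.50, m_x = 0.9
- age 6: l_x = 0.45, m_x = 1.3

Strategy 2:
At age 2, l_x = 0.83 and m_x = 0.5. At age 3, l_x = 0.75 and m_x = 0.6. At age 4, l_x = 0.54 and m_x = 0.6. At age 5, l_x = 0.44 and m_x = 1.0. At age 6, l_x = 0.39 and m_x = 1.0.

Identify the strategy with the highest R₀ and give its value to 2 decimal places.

Strategy 1: R₀ = 0.82×0.0 + 0.68×0.0 + 0.61×1.3 + 0.50×0.9 + 0.45×1.3 = 1.8280
Strategy 2: R₀ = 0.83×0.5 + 0.75×0.6 + 0.54×0.6 + 0.44×1.0 + 0.39×1.0 = 2.0190
Highest R₀: strategy 2 with 2.0190.

2.02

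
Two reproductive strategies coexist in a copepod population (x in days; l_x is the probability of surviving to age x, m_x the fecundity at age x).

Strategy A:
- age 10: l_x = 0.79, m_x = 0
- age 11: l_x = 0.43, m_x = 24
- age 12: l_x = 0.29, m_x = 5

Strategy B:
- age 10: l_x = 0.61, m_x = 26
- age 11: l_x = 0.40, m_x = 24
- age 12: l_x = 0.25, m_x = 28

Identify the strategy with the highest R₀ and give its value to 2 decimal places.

32.46

Strategy A: R₀ = 0.79×0 + 0.43×24 + 0.29×5 = 11.7700
Strategy B: R₀ = 0.61×26 + 0.40×24 + 0.25×28 = 32.4600
Highest R₀: strategy B with 32.4600.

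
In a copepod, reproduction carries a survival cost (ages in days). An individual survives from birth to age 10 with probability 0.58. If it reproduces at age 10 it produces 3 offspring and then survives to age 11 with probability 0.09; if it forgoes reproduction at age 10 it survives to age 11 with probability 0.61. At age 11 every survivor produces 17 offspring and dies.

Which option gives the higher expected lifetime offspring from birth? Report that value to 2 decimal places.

breed at age 10: R₀ = 0.58 × (3 + 0.09 × 17) = 0.58 × 4.5300 = 2.6274
delay to age 11: R₀ = 0.58 × (0.61 × 17) = 0.58 × 10.3700 = 6.0146
Higher: delay to age 11 (6.0146).

6.01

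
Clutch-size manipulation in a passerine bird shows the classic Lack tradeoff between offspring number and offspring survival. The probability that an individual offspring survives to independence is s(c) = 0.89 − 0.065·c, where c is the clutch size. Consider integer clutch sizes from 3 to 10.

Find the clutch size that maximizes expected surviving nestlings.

Expected surviving nestlings = c × s(c):
  c=3: 3 × 0.695 = 2.085
  c=4: 4 × 0.630 = 2.520
  c=5: 5 × 0.565 = 2.825
  c=6: 6 × 0.500 = 3.000
  c=7: 7 × 0.435 = 3.045
  c=8: 8 × 0.370 = 2.960
  c=9: 9 × 0.305 = 2.745
  c=10: 10 × 0.240 = 2.400
Maximum at c = 7 (3.045 surviving nestlings).

7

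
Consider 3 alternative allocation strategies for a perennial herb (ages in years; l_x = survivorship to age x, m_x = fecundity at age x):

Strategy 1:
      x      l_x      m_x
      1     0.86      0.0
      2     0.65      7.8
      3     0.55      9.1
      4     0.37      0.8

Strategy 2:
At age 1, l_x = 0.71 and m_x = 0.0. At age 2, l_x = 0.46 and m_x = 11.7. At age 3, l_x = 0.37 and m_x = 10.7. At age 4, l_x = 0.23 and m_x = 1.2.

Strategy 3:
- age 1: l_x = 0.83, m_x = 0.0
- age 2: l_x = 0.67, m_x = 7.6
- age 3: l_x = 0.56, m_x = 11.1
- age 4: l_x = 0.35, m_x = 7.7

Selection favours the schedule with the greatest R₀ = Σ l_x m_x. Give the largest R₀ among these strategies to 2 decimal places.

Strategy 1: R₀ = 0.86×0.0 + 0.65×7.8 + 0.55×9.1 + 0.37×0.8 = 10.3710
Strategy 2: R₀ = 0.71×0.0 + 0.46×11.7 + 0.37×10.7 + 0.23×1.2 = 9.6170
Strategy 3: R₀ = 0.83×0.0 + 0.67×7.6 + 0.56×11.1 + 0.35×7.7 = 14.0030
Highest R₀: strategy 3 with 14.0030.

14.00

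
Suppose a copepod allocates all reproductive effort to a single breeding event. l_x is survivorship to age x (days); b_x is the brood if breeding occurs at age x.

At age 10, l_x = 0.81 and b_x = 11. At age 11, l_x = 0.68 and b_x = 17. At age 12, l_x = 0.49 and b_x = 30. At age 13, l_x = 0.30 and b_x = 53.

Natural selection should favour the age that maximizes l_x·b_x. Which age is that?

13

Expected offspring if breeding at age x = l_x × b_x:
  age 10: 0.81 × 11 = 8.910
  age 11: 0.68 × 17 = 11.560
  age 12: 0.49 × 30 = 14.700
  age 13: 0.30 × 53 = 15.900
Maximum at age 13 (15.900).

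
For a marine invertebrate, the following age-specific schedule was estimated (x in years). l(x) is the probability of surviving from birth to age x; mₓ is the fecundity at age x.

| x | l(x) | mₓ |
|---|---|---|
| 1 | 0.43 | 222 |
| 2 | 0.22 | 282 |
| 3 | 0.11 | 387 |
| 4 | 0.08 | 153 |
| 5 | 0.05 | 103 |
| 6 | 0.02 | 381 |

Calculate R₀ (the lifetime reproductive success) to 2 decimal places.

225.08

R₀ = Σ l(x) mₓ:
  age 1: 0.43 × 222 = 95.4600
  age 2: 0.22 × 282 = 62.0400
  age 3: 0.11 × 387 = 42.5700
  age 4: 0.08 × 153 = 12.2400
  age 5: 0.05 × 103 = 5.1500
  age 6: 0.02 × 381 = 7.6200
R₀ = 95.4600 + 62.0400 + 42.5700 + 12.2400 + 5.1500 + 7.6200 = 225.0800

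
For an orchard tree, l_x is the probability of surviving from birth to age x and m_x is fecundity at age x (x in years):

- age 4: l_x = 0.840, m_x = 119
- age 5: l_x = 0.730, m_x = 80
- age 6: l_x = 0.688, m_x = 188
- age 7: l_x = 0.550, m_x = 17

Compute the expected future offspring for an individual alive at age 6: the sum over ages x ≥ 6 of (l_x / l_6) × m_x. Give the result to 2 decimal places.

201.59

l_6 = 0.688. Conditional survival from age 6 to x is l_x / l_6.
  x=6: (0.688/0.688) × 188 = 188.0000
  x=7: (0.550/0.688) × 17 = 13.5901
Sum = 188.0000 + 13.5901 = 201.5901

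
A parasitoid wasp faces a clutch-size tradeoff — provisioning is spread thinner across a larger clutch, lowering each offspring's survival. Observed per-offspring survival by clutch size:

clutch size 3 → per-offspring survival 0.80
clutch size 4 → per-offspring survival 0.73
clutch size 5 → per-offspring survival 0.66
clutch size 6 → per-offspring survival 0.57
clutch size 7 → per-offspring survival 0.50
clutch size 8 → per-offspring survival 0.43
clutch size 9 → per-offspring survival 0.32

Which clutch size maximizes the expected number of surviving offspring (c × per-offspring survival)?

7

Expected surviving offspring = c × s(c):
  c=3: 3 × 0.80 = 2.400
  c=4: 4 × 0.73 = 2.920
  c=5: 5 × 0.66 = 3.300
  c=6: 6 × 0.57 = 3.420
  c=7: 7 × 0.50 = 3.500
  c=8: 8 × 0.43 = 3.440
  c=9: 9 × 0.32 = 2.880
Maximum at c = 7 (3.500 surviving offspring).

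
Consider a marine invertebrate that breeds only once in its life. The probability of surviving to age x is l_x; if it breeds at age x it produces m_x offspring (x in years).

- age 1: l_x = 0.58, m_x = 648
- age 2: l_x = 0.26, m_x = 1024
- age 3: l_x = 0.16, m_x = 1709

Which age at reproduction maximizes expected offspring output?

Expected offspring if breeding at age x = l_x × m_x:
  age 1: 0.58 × 648 = 375.840
  age 2: 0.26 × 1024 = 266.240
  age 3: 0.16 × 1709 = 273.440
Maximum at age 1 (375.840).

1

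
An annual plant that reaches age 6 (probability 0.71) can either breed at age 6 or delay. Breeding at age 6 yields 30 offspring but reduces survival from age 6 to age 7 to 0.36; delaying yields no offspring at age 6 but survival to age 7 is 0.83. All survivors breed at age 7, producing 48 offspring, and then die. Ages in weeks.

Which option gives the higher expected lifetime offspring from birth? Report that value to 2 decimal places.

33.57

breed at age 6: R₀ = 0.71 × (30 + 0.36 × 48) = 0.71 × 47.2800 = 33.5688
delay to age 7: R₀ = 0.71 × (0.83 × 48) = 0.71 × 39.8400 = 28.2864
Higher: breed at age 6 (33.5688).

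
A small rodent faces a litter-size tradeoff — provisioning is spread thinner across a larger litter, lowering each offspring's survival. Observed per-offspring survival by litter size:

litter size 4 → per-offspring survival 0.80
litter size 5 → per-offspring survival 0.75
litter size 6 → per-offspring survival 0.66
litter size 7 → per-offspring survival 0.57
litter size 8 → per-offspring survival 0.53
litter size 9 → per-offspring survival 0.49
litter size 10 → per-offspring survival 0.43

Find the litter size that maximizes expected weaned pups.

Expected weaned pups = c × s(c):
  c=4: 4 × 0.80 = 3.200
  c=5: 5 × 0.75 = 3.750
  c=6: 6 × 0.66 = 3.960
  c=7: 7 × 0.57 = 3.990
  c=8: 8 × 0.53 = 4.240
  c=9: 9 × 0.49 = 4.410
  c=10: 10 × 0.43 = 4.300
Maximum at c = 9 (4.410 weaned pups).

9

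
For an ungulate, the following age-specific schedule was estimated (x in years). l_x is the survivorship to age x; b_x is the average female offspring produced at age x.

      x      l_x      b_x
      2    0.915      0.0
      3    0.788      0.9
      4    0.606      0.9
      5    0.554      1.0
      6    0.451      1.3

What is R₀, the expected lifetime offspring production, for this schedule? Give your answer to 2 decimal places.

2.39

R₀ = Σ l_x b_x:
  age 2: 0.915 × 0.0 = 0.0000
  age 3: 0.788 × 0.9 = 0.7092
  age 4: 0.606 × 0.9 = 0.5454
  age 5: 0.554 × 1.0 = 0.5540
  age 6: 0.451 × 1.3 = 0.5863
R₀ = 0.0000 + 0.7092 + 0.5454 + 0.5540 + 0.5863 = 2.3949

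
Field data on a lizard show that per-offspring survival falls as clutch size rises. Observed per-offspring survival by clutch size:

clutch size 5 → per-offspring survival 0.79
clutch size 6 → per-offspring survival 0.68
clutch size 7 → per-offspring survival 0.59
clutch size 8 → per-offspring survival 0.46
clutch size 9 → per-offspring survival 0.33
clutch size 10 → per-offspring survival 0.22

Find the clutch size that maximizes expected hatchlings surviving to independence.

7

Expected hatchlings surviving to independence = c × s(c):
  c=5: 5 × 0.79 = 3.950
  c=6: 6 × 0.68 = 4.080
  c=7: 7 × 0.59 = 4.130
  c=8: 8 × 0.46 = 3.680
  c=9: 9 × 0.33 = 2.970
  c=10: 10 × 0.22 = 2.200
Maximum at c = 7 (4.130 hatchlings surviving to independence).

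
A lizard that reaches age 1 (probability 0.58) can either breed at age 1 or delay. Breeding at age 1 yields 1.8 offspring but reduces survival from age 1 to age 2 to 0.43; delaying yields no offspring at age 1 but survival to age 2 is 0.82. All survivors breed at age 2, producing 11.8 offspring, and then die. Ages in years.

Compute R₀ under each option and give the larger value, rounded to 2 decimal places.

5.61

breed at age 1: R₀ = 0.58 × (1.8 + 0.43 × 11.8) = 0.58 × 6.8740 = 3.9869
delay to age 2: R₀ = 0.58 × (0.82 × 11.8) = 0.58 × 9.6760 = 5.6121
Higher: delay to age 2 (5.6121).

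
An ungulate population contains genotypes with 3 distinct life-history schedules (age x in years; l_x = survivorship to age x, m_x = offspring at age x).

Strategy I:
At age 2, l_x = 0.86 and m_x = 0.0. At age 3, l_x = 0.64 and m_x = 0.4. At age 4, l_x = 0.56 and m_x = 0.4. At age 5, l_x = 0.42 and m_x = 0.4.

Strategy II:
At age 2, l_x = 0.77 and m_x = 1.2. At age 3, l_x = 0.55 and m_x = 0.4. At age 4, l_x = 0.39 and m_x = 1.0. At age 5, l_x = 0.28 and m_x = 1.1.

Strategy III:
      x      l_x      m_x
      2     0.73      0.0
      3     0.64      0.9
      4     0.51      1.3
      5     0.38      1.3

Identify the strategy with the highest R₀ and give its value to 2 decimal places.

1.84

Strategy I: R₀ = 0.86×0.0 + 0.64×0.4 + 0.56×0.4 + 0.42×0.4 = 0.6480
Strategy II: R₀ = 0.77×1.2 + 0.55×0.4 + 0.39×1.0 + 0.28×1.1 = 1.8420
Strategy III: R₀ = 0.73×0.0 + 0.64×0.9 + 0.51×1.3 + 0.38×1.3 = 1.7330
Highest R₀: strategy II with 1.8420.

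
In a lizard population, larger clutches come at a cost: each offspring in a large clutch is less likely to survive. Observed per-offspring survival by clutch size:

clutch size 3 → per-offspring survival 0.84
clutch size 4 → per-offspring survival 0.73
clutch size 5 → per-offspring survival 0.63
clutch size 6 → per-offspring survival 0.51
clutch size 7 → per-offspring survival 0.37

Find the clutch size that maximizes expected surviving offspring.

5

Expected surviving offspring = c × s(c):
  c=3: 3 × 0.84 = 2.520
  c=4: 4 × 0.73 = 2.920
  c=5: 5 × 0.63 = 3.150
  c=6: 6 × 0.51 = 3.060
  c=7: 7 × 0.37 = 2.590
Maximum at c = 5 (3.150 surviving offspring).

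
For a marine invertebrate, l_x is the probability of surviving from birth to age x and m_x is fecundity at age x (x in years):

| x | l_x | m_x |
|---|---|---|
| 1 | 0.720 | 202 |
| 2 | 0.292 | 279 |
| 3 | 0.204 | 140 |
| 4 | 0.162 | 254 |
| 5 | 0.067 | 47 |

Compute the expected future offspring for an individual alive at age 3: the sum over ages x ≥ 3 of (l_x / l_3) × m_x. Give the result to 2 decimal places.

l_3 = 0.204. Conditional survival from age 3 to x is l_x / l_3.
  x=3: (0.204/0.204) × 140 = 140.0000
  x=4: (0.162/0.204) × 254 = 201.7059
  x=5: (0.067/0.204) × 47 = 15.4363
Sum = 140.0000 + 201.7059 + 15.4363 = 357.1422

357.14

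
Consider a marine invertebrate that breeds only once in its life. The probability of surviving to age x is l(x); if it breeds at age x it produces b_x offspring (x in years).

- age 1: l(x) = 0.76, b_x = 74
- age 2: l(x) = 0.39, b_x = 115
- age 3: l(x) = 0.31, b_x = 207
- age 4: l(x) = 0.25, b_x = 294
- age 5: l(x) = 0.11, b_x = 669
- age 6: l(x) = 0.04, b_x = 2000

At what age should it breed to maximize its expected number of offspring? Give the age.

6

Expected offspring if breeding at age x = l(x) × b_x:
  age 1: 0.76 × 74 = 56.240
  age 2: 0.39 × 115 = 44.850
  age 3: 0.31 × 207 = 64.170
  age 4: 0.25 × 294 = 73.500
  age 5: 0.11 × 669 = 73.590
  age 6: 0.04 × 2000 = 80.000
Maximum at age 6 (80.000).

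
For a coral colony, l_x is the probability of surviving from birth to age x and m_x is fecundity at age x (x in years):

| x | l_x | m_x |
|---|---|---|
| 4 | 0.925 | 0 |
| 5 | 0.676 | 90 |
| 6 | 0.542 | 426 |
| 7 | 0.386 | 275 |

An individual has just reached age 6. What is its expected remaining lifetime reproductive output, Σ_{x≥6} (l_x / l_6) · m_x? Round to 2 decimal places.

l_6 = 0.542. Conditional survival from age 6 to x is l_x / l_6.
  x=6: (0.542/0.542) × 426 = 426.0000
  x=7: (0.386/0.542) × 275 = 195.8487
Sum = 426.0000 + 195.8487 = 621.8487

621.85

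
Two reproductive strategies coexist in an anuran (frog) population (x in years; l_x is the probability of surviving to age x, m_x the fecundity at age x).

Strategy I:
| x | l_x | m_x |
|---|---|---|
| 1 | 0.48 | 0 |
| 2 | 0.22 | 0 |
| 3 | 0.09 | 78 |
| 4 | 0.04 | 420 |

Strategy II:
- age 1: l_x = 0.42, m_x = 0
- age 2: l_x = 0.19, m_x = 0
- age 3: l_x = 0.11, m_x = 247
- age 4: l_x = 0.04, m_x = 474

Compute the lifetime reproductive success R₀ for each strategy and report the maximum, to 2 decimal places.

Strategy I: R₀ = 0.48×0 + 0.22×0 + 0.09×78 + 0.04×420 = 23.8200
Strategy II: R₀ = 0.42×0 + 0.19×0 + 0.11×247 + 0.04×474 = 46.1300
Highest R₀: strategy II with 46.1300.

46.13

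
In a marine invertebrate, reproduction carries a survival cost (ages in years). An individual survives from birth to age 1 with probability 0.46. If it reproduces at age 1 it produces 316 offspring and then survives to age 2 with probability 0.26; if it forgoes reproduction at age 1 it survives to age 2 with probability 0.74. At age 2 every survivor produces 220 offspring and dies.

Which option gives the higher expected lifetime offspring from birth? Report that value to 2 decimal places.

breed at age 1: R₀ = 0.46 × (316 + 0.26 × 220) = 0.46 × 373.2000 = 171.6720
delay to age 2: R₀ = 0.46 × (0.74 × 220) = 0.46 × 162.8000 = 74.8880
Higher: breed at age 1 (171.6720).

171.67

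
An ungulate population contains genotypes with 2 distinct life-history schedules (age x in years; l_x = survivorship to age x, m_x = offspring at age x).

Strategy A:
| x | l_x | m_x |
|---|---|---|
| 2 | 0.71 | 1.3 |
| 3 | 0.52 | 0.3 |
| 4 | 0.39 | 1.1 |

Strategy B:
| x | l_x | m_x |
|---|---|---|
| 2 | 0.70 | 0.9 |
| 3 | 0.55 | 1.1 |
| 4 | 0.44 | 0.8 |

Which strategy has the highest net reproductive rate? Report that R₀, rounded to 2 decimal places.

Strategy A: R₀ = 0.71×1.3 + 0.52×0.3 + 0.39×1.1 = 1.5080
Strategy B: R₀ = 0.70×0.9 + 0.55×1.1 + 0.44×0.8 = 1.5870
Highest R₀: strategy B with 1.5870.

1.59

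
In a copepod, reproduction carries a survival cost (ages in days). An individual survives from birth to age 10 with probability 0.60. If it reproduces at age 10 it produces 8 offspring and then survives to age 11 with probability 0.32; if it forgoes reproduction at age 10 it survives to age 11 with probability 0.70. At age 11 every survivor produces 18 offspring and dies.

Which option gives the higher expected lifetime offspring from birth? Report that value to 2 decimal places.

8.26

breed at age 10: R₀ = 0.60 × (8 + 0.32 × 18) = 0.60 × 13.7600 = 8.2560
delay to age 11: R₀ = 0.60 × (0.70 × 18) = 0.60 × 12.6000 = 7.5600
Higher: breed at age 10 (8.2560).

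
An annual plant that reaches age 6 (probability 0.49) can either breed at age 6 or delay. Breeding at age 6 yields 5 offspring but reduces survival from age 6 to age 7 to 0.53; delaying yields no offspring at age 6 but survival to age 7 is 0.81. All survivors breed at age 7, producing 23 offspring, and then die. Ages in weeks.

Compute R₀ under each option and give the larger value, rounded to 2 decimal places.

9.13

breed at age 6: R₀ = 0.49 × (5 + 0.53 × 23) = 0.49 × 17.1900 = 8.4231
delay to age 7: R₀ = 0.49 × (0.81 × 23) = 0.49 × 18.6300 = 9.1287
Higher: delay to age 7 (9.1287).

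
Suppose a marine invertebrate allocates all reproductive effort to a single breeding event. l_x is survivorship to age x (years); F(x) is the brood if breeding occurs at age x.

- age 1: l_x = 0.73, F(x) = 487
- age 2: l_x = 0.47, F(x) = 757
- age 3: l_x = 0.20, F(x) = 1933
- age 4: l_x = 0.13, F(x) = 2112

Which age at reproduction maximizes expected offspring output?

Expected offspring if breeding at age x = l_x × F(x):
  age 1: 0.73 × 487 = 355.510
  age 2: 0.47 × 757 = 355.790
  age 3: 0.20 × 1933 = 386.600
  age 4: 0.13 × 2112 = 274.560
Maximum at age 3 (386.600).

3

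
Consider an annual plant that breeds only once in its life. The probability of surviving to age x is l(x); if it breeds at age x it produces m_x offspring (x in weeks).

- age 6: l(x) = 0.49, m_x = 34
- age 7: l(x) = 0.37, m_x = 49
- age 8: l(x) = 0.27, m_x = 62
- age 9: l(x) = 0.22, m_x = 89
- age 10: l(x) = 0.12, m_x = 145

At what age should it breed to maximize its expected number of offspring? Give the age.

Expected offspring if breeding at age x = l(x) × m_x:
  age 6: 0.49 × 34 = 16.660
  age 7: 0.37 × 49 = 18.130
  age 8: 0.27 × 62 = 16.740
  age 9: 0.22 × 89 = 19.580
  age 10: 0.12 × 145 = 17.400
Maximum at age 9 (19.580).

9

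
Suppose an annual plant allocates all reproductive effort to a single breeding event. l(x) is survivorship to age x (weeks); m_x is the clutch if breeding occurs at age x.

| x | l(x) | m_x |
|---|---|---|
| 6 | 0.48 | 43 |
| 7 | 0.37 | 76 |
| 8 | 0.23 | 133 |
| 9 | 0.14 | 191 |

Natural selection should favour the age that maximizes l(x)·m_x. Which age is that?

Expected offspring if breeding at age x = l(x) × m_x:
  age 6: 0.48 × 43 = 20.640
  age 7: 0.37 × 76 = 28.120
  age 8: 0.23 × 133 = 30.590
  age 9: 0.14 × 191 = 26.740
Maximum at age 8 (30.590).

8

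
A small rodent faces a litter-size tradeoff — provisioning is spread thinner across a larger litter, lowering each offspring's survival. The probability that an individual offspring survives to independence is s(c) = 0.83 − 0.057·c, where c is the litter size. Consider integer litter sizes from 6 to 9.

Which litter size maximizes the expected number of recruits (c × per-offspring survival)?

7

Expected recruits = c × s(c):
  c=6: 6 × 0.488 = 2.928
  c=7: 7 × 0.431 = 3.017
  c=8: 8 × 0.374 = 2.992
  c=9: 9 × 0.317 = 2.853
Maximum at c = 7 (3.017 recruits).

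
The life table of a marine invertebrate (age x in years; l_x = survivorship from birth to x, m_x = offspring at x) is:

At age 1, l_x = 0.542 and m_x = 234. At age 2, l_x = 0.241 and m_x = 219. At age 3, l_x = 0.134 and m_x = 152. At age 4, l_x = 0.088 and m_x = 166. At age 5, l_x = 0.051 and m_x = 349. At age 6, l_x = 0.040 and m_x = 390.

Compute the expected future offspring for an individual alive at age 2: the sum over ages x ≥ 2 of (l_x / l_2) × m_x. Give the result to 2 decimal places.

l_2 = 0.241. Conditional survival from age 2 to x is l_x / l_2.
  x=2: (0.241/0.241) × 219 = 219.0000
  x=3: (0.134/0.241) × 152 = 84.5145
  x=4: (0.088/0.241) × 166 = 60.6141
  x=5: (0.051/0.241) × 349 = 73.8548
  x=6: (0.040/0.241) × 390 = 64.7303
Sum = 219.0000 + 84.5145 + 60.6141 + 73.8548 + 64.7303 = 502.7137

502.71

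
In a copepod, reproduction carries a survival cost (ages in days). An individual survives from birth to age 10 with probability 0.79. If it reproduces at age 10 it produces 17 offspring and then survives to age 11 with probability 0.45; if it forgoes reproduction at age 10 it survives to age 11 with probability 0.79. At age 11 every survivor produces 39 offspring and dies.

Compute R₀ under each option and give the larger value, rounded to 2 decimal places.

breed at age 10: R₀ = 0.79 × (17 + 0.45 × 39) = 0.79 × 34.5500 = 27.2945
delay to age 11: R₀ = 0.79 × (0.79 × 39) = 0.79 × 30.8100 = 24.3399
Higher: breed at age 10 (27.2945).

27.29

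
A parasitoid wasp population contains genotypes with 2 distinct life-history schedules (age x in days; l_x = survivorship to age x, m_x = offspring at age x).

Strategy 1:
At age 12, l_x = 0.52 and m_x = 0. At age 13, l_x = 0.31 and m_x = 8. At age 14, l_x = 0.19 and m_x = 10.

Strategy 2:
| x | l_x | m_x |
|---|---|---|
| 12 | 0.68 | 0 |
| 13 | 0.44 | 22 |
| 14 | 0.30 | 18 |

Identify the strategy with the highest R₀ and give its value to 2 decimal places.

Strategy 1: R₀ = 0.52×0 + 0.31×8 + 0.19×10 = 4.3800
Strategy 2: R₀ = 0.68×0 + 0.44×22 + 0.30×18 = 15.0800
Highest R₀: strategy 2 with 15.0800.

15.08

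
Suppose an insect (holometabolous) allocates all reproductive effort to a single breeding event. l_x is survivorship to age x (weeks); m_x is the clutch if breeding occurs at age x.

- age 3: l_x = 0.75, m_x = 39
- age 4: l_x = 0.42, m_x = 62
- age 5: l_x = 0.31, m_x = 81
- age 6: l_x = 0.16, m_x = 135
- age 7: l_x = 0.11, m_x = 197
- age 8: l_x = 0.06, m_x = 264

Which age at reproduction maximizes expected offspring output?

Expected offspring if breeding at age x = l_x × m_x:
  age 3: 0.75 × 39 = 29.250
  age 4: 0.42 × 62 = 26.040
  age 5: 0.31 × 81 = 25.110
  age 6: 0.16 × 135 = 21.600
  age 7: 0.11 × 197 = 21.670
  age 8: 0.06 × 264 = 15.840
Maximum at age 3 (29.250).

3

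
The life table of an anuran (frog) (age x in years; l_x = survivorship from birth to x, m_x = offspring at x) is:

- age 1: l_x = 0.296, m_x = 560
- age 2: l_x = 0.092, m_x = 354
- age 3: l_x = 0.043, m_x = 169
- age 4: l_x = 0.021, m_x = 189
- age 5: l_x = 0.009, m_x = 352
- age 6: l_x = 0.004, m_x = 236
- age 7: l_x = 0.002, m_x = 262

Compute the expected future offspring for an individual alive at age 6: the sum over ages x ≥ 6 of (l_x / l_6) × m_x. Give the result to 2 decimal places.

367.00

l_6 = 0.004. Conditional survival from age 6 to x is l_x / l_6.
  x=6: (0.004/0.004) × 236 = 236.0000
  x=7: (0.002/0.004) × 262 = 131.0000
Sum = 236.0000 + 131.0000 = 367.0000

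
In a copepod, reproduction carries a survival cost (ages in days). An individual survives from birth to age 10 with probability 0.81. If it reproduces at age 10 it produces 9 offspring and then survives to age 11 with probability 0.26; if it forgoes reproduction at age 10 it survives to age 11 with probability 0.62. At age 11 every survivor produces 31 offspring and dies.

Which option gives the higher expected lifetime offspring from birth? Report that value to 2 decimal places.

15.57

breed at age 10: R₀ = 0.81 × (9 + 0.26 × 31) = 0.81 × 17.0600 = 13.8186
delay to age 11: R₀ = 0.81 × (0.62 × 31) = 0.81 × 19.2200 = 15.5682
Higher: delay to age 11 (15.5682).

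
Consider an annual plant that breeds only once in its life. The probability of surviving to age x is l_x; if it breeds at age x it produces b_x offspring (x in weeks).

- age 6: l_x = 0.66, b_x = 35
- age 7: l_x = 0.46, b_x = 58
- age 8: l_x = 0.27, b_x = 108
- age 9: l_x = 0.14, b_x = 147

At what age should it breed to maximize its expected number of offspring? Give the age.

Expected offspring if breeding at age x = l_x × b_x:
  age 6: 0.66 × 35 = 23.100
  age 7: 0.46 × 58 = 26.680
  age 8: 0.27 × 108 = 29.160
  age 9: 0.14 × 147 = 20.580
Maximum at age 8 (29.160).

8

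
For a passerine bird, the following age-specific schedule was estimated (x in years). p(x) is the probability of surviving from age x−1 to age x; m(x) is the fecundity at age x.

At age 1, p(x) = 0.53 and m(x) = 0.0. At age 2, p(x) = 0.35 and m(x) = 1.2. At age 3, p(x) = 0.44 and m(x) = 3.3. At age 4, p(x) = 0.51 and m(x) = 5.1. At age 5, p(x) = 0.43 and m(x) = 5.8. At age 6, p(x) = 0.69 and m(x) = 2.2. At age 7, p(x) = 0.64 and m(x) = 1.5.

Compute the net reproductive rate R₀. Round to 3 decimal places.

Survivorship from birth: l_x = p_1·p_2·…·p_x.
  l_1 = 0.53000
  l_2 = 0.18550
  l_3 = 0.08162
  l_4 = 0.04163
  l_5 = 0.01790
  l_6 = 0.01235
  l_7 = 0.00790
R₀ = Σ l_x m(x):
  age 1: 0.53000 × 0.0 = 0.0000
  age 2: 0.18550 × 1.2 = 0.2226
  age 3: 0.08162 × 3.3 = 0.2693
  age 4: 0.04163 × 5.1 = 0.2123
  age 5: 0.01790 × 5.8 = 0.1038
  age 6: 0.01235 × 2.2 = 0.0272
  age 7: 0.00790 × 1.5 = 0.0119
R₀ = 0.0000 + 0.2226 + 0.2693 + 0.2123 + 0.1038 + 0.0272 + 0.0119 = 0.8471

0.847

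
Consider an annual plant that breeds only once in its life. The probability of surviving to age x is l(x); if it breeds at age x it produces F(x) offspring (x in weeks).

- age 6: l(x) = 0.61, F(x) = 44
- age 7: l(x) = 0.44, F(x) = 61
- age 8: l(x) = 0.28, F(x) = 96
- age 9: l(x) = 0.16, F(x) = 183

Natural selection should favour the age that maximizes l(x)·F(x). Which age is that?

9

Expected offspring if breeding at age x = l(x) × F(x):
  age 6: 0.61 × 44 = 26.840
  age 7: 0.44 × 61 = 26.840
  age 8: 0.28 × 96 = 26.880
  age 9: 0.16 × 183 = 29.280
Maximum at age 9 (29.280).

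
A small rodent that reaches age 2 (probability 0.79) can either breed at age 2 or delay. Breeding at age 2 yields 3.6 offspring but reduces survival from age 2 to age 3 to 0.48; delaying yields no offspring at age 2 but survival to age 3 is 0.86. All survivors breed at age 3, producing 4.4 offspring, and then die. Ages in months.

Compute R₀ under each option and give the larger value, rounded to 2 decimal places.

breed at age 2: R₀ = 0.79 × (3.6 + 0.48 × 4.4) = 0.79 × 5.7120 = 4.5125
delay to age 3: R₀ = 0.79 × (0.86 × 4.4) = 0.79 × 3.7840 = 2.9894
Higher: breed at age 2 (4.5125).

4.51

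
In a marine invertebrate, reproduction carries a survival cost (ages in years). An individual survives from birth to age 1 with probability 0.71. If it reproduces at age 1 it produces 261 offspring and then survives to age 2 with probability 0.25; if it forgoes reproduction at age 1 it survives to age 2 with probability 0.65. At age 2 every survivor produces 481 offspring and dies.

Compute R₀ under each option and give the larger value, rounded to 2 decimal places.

270.69

breed at age 1: R₀ = 0.71 × (261 + 0.25 × 481) = 0.71 × 381.2500 = 270.6875
delay to age 2: R₀ = 0.71 × (0.65 × 481) = 0.71 × 312.6500 = 221.9815
Higher: breed at age 1 (270.6875).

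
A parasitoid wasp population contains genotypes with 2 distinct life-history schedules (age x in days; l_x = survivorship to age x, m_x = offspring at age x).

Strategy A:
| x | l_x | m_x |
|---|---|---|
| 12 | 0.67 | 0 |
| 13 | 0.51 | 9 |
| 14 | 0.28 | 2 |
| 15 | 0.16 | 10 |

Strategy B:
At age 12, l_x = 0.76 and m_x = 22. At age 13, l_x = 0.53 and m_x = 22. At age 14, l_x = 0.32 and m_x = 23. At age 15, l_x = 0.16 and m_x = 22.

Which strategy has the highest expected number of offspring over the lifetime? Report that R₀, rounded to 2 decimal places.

Strategy A: R₀ = 0.67×0 + 0.51×9 + 0.28×2 + 0.16×10 = 6.7500
Strategy B: R₀ = 0.76×22 + 0.53×22 + 0.32×23 + 0.16×22 = 39.2600
Highest R₀: strategy B with 39.2600.

39.26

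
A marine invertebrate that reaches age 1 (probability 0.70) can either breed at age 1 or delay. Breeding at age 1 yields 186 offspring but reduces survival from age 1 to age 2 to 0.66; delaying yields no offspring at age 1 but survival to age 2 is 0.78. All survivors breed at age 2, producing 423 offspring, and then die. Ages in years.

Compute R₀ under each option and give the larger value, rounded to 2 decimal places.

325.63

breed at age 1: R₀ = 0.70 × (186 + 0.66 × 423) = 0.70 × 465.1800 = 325.6260
delay to age 2: R₀ = 0.70 × (0.78 × 423) = 0.70 × 329.9400 = 230.9580
Higher: breed at age 1 (325.6260).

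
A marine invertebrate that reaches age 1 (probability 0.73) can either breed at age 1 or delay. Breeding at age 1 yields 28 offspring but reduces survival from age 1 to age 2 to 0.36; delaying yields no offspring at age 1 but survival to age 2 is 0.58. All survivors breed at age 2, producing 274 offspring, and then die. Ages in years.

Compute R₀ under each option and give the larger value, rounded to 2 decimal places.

breed at age 1: R₀ = 0.73 × (28 + 0.36 × 274) = 0.73 × 126.6400 = 92.4472
delay to age 2: R₀ = 0.73 × (0.58 × 274) = 0.73 × 158.9200 = 116.0116
Higher: delay to age 2 (116.0116).

116.01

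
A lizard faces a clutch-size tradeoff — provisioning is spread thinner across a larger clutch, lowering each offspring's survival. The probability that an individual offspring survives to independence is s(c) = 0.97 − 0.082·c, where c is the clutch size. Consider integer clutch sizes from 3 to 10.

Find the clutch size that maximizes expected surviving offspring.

Expected surviving offspring = c × s(c):
  c=3: 3 × 0.724 = 2.172
  c=4: 4 × 0.642 = 2.568
  c=5: 5 × 0.560 = 2.800
  c=6: 6 × 0.478 = 2.868
  c=7: 7 × 0.396 = 2.772
  c=8: 8 × 0.314 = 2.512
  c=9: 9 × 0.232 = 2.088
  c=10: 10 × 0.150 = 1.500
Maximum at c = 6 (2.868 surviving offspring).

6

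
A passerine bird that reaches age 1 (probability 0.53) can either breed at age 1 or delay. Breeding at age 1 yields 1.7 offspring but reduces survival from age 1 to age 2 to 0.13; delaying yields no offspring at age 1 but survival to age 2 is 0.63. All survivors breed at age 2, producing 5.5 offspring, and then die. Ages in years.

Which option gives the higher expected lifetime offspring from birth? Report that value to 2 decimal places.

breed at age 1: R₀ = 0.53 × (1.7 + 0.13 × 5.5) = 0.53 × 2.4150 = 1.2800
delay to age 2: R₀ = 0.53 × (0.63 × 5.5) = 0.53 × 3.4650 = 1.8364
Higher: delay to age 2 (1.8364).

1.84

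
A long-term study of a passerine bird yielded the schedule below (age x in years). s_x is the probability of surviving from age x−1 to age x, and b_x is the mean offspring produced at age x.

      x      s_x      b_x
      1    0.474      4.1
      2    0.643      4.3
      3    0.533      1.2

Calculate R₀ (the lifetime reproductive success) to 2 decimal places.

3.45

Survivorship from birth: l_x = s_1·s_2·…·s_x.
  l_1 = 0.47400
  l_2 = 0.30478
  l_3 = 0.16245
R₀ = Σ l_x b_x:
  age 1: 0.47400 × 4.1 = 1.9434
  age 2: 0.30478 × 4.3 = 1.3106
  age 3: 0.16245 × 1.2 = 0.1949
R₀ = 1.9434 + 1.3106 + 0.1949 = 3.4489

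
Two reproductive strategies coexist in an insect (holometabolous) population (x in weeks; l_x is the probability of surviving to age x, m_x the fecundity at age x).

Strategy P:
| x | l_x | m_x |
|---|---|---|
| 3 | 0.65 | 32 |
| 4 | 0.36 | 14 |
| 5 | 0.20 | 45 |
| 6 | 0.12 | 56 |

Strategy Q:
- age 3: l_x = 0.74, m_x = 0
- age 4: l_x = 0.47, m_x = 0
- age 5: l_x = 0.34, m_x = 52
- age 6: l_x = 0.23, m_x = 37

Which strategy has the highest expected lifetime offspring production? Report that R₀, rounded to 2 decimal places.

41.56

Strategy P: R₀ = 0.65×32 + 0.36×14 + 0.20×45 + 0.12×56 = 41.5600
Strategy Q: R₀ = 0.74×0 + 0.47×0 + 0.34×52 + 0.23×37 = 26.1900
Highest R₀: strategy P with 41.5600.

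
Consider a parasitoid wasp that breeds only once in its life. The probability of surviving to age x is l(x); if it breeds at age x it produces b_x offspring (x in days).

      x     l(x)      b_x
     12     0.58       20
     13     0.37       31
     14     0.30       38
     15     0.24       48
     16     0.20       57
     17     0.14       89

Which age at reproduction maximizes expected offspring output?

Expected offspring if breeding at age x = l(x) × b_x:
  age 12: 0.58 × 20 = 11.600
  age 13: 0.37 × 31 = 11.470
  age 14: 0.30 × 38 = 11.400
  age 15: 0.24 × 48 = 11.520
  age 16: 0.20 × 57 = 11.400
  age 17: 0.14 × 89 = 12.460
Maximum at age 17 (12.460).

17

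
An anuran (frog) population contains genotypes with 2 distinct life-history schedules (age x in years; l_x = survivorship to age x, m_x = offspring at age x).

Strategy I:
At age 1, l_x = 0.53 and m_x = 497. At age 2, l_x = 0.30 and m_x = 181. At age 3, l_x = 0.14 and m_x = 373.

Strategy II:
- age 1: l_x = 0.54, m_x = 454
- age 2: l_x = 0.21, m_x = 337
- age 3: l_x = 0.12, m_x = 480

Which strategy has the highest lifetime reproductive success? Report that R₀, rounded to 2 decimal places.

373.53

Strategy I: R₀ = 0.53×497 + 0.30×181 + 0.14×373 = 369.9300
Strategy II: R₀ = 0.54×454 + 0.21×337 + 0.12×480 = 373.5300
Highest R₀: strategy II with 373.5300.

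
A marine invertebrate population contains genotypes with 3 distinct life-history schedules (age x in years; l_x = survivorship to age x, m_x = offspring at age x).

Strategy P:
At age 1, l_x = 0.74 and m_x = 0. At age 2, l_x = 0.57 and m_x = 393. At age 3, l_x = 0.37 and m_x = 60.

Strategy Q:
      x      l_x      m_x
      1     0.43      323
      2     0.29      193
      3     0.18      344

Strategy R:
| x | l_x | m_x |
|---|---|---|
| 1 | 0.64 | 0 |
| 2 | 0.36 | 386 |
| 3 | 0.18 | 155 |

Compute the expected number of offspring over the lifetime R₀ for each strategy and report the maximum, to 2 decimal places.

Strategy P: R₀ = 0.74×0 + 0.57×393 + 0.37×60 = 246.2100
Strategy Q: R₀ = 0.43×323 + 0.29×193 + 0.18×344 = 256.7800
Strategy R: R₀ = 0.64×0 + 0.36×386 + 0.18×155 = 166.8600
Highest R₀: strategy Q with 256.7800.

256.78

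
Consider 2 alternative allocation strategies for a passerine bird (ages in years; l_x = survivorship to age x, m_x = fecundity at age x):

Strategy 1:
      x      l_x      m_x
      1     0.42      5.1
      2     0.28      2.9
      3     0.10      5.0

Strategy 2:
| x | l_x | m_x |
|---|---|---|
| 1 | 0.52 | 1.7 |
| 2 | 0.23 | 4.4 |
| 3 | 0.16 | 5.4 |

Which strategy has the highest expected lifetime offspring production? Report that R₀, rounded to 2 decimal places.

Strategy 1: R₀ = 0.42×5.1 + 0.28×2.9 + 0.10×5.0 = 3.4540
Strategy 2: R₀ = 0.52×1.7 + 0.23×4.4 + 0.16×5.4 = 2.7600
Highest R₀: strategy 1 with 3.4540.

3.45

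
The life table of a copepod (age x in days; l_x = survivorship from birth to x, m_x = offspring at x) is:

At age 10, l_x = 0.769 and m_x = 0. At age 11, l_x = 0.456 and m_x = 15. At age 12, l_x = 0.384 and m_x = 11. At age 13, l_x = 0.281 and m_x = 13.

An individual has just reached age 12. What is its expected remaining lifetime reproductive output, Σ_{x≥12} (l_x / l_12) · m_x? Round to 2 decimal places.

20.51

l_12 = 0.384. Conditional survival from age 12 to x is l_x / l_12.
  x=12: (0.384/0.384) × 11 = 11.0000
  x=13: (0.281/0.384) × 13 = 9.5130
Sum = 11.0000 + 9.5130 = 20.5130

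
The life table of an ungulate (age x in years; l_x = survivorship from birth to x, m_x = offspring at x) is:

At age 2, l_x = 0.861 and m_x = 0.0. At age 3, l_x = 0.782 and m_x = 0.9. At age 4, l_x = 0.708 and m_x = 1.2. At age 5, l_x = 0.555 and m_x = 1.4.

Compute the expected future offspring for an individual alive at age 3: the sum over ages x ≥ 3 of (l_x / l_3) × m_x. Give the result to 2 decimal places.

2.98

l_3 = 0.782. Conditional survival from age 3 to x is l_x / l_3.
  x=3: (0.782/0.782) × 0.9 = 0.9000
  x=4: (0.708/0.782) × 1.2 = 1.0864
  x=5: (0.555/0.782) × 1.4 = 0.9936
Sum = 0.9000 + 1.0864 + 0.9936 = 2.9801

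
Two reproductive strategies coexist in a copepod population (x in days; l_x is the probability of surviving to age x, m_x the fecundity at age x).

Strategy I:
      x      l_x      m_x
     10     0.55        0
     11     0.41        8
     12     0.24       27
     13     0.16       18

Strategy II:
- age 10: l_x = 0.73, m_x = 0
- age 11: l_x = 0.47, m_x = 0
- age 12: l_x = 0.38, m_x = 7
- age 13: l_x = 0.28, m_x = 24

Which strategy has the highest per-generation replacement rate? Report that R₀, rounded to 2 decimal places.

12.64

Strategy I: R₀ = 0.55×0 + 0.41×8 + 0.24×27 + 0.16×18 = 12.6400
Strategy II: R₀ = 0.73×0 + 0.47×0 + 0.38×7 + 0.28×24 = 9.3800
Highest R₀: strategy I with 12.6400.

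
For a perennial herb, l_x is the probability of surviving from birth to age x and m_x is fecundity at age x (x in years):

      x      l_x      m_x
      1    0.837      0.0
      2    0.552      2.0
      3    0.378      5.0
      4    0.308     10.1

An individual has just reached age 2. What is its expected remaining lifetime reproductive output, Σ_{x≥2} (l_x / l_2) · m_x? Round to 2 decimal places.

11.06

l_2 = 0.552. Conditional survival from age 2 to x is l_x / l_2.
  x=2: (0.552/0.552) × 2.0 = 2.0000
  x=3: (0.378/0.552) × 5.0 = 3.4239
  x=4: (0.308/0.552) × 10.1 = 5.6355
Sum = 2.0000 + 3.4239 + 5.6355 = 11.0594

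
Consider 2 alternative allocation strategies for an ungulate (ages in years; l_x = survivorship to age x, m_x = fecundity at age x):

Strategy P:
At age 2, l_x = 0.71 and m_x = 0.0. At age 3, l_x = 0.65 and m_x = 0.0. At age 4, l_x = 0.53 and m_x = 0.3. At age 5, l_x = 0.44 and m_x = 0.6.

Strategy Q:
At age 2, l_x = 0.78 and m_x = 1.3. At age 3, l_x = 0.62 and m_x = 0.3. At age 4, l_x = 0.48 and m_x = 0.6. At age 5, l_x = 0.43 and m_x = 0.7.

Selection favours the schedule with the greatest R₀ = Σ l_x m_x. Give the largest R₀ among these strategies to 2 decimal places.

1.79

Strategy P: R₀ = 0.71×0.0 + 0.65×0.0 + 0.53×0.3 + 0.44×0.6 = 0.4230
Strategy Q: R₀ = 0.78×1.3 + 0.62×0.3 + 0.48×0.6 + 0.43×0.7 = 1.7890
Highest R₀: strategy Q with 1.7890.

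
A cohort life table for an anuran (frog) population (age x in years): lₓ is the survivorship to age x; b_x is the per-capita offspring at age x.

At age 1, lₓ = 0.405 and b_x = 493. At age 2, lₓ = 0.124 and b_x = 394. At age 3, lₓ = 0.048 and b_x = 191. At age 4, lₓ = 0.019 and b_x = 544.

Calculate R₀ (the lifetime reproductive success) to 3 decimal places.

268.025

R₀ = Σ lₓ b_x:
  age 1: 0.405 × 493 = 199.6650
  age 2: 0.124 × 394 = 48.8560
  age 3: 0.048 × 191 = 9.1680
  age 4: 0.019 × 544 = 10.3360
R₀ = 199.6650 + 48.8560 + 9.1680 + 10.3360 = 268.0250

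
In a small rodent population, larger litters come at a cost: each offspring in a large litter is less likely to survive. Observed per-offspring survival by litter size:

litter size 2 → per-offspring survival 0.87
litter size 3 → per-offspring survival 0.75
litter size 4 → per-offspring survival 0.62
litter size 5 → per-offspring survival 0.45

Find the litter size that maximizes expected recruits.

4

Expected recruits = c × s(c):
  c=2: 2 × 0.87 = 1.740
  c=3: 3 × 0.75 = 2.250
  c=4: 4 × 0.62 = 2.480
  c=5: 5 × 0.45 = 2.250
Maximum at c = 4 (2.480 recruits).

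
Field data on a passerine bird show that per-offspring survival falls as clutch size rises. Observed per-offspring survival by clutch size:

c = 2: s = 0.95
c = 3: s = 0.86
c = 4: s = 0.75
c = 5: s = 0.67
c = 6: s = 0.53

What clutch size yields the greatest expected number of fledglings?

Expected fledglings = c × s(c):
  c=2: 2 × 0.95 = 1.900
  c=3: 3 × 0.86 = 2.580
  c=4: 4 × 0.75 = 3.000
  c=5: 5 × 0.67 = 3.350
  c=6: 6 × 0.53 = 3.180
Maximum at c = 5 (3.350 fledglings).

5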